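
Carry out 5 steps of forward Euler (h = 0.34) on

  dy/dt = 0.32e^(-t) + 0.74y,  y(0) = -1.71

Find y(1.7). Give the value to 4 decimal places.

-4.6698

Euler: y_{n+1} = y_n + h·f(t_n, y_n).
t=0.000000, y=-1.710000: f=-0.945400 → y ← -1.710000 + 0.34·(-0.945400) = -2.031436
t=0.340000, y=-2.031436: f=-1.275496 → y ← -2.031436 + 0.34·(-1.275496) = -2.465105
t=0.680000, y=-2.465105: f=-1.662060 → y ← -2.465105 + 0.34·(-1.662060) = -3.030205
t=1.020000, y=-3.030205: f=-2.126961 → y ← -3.030205 + 0.34·(-2.126961) = -3.753372
t=1.360000, y=-3.753372: f=-2.695364 → y ← -3.753372 + 0.34·(-2.695364) = -4.669796
y(1.7) ≈ -4.6698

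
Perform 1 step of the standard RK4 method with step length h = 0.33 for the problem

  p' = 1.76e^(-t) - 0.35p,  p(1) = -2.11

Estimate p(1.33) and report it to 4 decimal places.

-1.7085

RK4: k1 = f(t_n, p_n); k2 = f(t_n + h/2, p_n + (h/2)·k1); k3 = f(t_n + h/2, p_n + (h/2)·k2); k4 = f(t_n + h, p_n + h·k3); p_{n+1} = p_n + (h/6)·(k1 + 2k2 + 2k3 + k4).
t=1.000000, p=-2.110000:
  k1 = f(1.000000, -2.110000) = 1.385968
  k2 = f(1.165000, -1.881315) = 1.207444
  k3 = f(1.165000, -1.910772) = 1.217754
  k4 = f(1.330000, -1.708141) = 1.063329
  p ← -2.110000 + (0.33/6)·(k1 + 2k2 + 2k3 + k4) = -1.708517
p(1.33) ≈ -1.7085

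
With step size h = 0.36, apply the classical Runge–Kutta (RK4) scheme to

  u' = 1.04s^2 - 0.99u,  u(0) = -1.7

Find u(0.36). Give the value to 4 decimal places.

RK4: k1 = f(s_n, u_n); k2 = f(s_n + h/2, u_n + (h/2)·k1); k3 = f(s_n + h/2, u_n + (h/2)·k2); k4 = f(s_n + h, u_n + h·k3); u_{n+1} = u_n + (h/6)·(k1 + 2k2 + 2k3 + k4).
s=0.000000, u=-1.700000:
  k1 = f(0.000000, -1.700000) = 1.683000
  k2 = f(0.180000, -1.397060) = 1.416785
  k3 = f(0.180000, -1.444979) = 1.464225
  k4 = f(0.360000, -1.172879) = 1.295934
  u ← -1.700000 + (0.36/6)·(k1 + 2k2 + 2k3 + k4) = -1.175543
u(0.36) ≈ -1.1755

-1.1755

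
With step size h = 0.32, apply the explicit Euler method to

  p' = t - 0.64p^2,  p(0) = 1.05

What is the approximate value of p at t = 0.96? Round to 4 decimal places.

Euler: p_{n+1} = p_n + h·f(t_n, p_n).
t=0.000000, p=1.050000: f=-0.705600 → p ← 1.050000 + 0.32·(-0.705600) = 0.824208
t=0.320000, p=0.824208: f=-0.114764 → p ← 0.824208 + 0.32·(-0.114764) = 0.787484
t=0.640000, p=0.787484: f=0.243117 → p ← 0.787484 + 0.32·0.243117 = 0.865281
p(0.96) ≈ 0.8653

0.8653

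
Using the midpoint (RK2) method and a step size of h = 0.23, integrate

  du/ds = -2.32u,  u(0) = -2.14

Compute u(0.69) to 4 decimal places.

-0.4828

Midpoint: k1 = f(s_n, u_n); k2 = f(s_n + h/2, u_n + (h/2)·k1); u_{n+1} = u_n + h·k2.
s=0.000000, u=-2.140000:
  k1 = f(0.000000, -2.140000) = 4.964800
  k2 = f(0.115000, -1.569048) = 3.640191
  u ← -2.140000 + 0.23·3.640191 = -1.302756
s=0.230000, u=-1.302756:
  k1 = f(0.230000, -1.302756) = 3.022394
  k2 = f(0.345000, -0.955181) = 2.216019
  u ← -1.302756 + 0.23·2.216019 = -0.793072
s=0.460000, u=-0.793072:
  k1 = f(0.460000, -0.793072) = 1.839926
  k2 = f(0.575000, -0.581480) = 1.349034
  u ← -0.793072 + 0.23·1.349034 = -0.482794
u(0.69) ≈ -0.4828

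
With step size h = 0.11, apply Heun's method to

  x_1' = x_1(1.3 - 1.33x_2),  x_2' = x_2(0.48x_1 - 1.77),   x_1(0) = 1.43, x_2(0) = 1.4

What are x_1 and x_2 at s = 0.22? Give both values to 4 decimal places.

Heun on (x_1,x_2): k1 = f(s_n, state_n); k2 = f(s_n + h, state_n + h·k1); state_{n+1} = state_n + (h/2)·(k1 + k2).
0.000000: (1.430000, 1.400000)
  k1 = (-0.803660, -1.517040)
  predictor → (1.341597, 1.233126)
  k2 = (-0.456220, -1.388540)
  → (1.360707, 1.240193)
0.110000: (1.360707, 1.240193)
  k1 = (-0.475508, -1.385123)
  predictor → (1.308401, 1.087830)
  k2 = (-0.192091, -1.242266)
  → (1.323989, 1.095687)
(x_1(0.22), x_2(0.22)) ≈ (1.3240, 1.0957)

1.3240, 1.0957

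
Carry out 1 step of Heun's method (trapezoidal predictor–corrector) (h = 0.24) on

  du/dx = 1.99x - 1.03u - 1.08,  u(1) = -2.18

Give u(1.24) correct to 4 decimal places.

-1.4590

Heun: k1 = f(x_n, u_n); k2 = f(x_n + h, u_n + h·k1); u_{n+1} = u_n + (h/2)·(k1 + k2).
x=1.000000, u=-2.180000:
  k1 = f(1.000000, -2.180000) = 3.155400
  k2 = f(1.240000, -1.422704) = 2.852985
  u ← -2.180000 + (0.24/2)·(3.155400 + 2.852985) = -1.458994
u(1.24) ≈ -1.4590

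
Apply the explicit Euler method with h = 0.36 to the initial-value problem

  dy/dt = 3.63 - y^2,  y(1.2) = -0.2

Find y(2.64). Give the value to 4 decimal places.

Euler: y_{n+1} = y_n + h·f(t_n, y_n).
t=1.200000, y=-0.200000: f=3.590000 → y ← -0.200000 + 0.36·3.590000 = 1.092400
t=1.560000, y=1.092400: f=2.436662 → y ← 1.092400 + 0.36·2.436662 = 1.969598
t=1.920000, y=1.969598: f=-0.249318 → y ← 1.969598 + 0.36·(-0.249318) = 1.879844
t=2.280000, y=1.879844: f=0.096187 → y ← 1.879844 + 0.36·0.096187 = 1.914471
y(2.64) ≈ 1.9145

1.9145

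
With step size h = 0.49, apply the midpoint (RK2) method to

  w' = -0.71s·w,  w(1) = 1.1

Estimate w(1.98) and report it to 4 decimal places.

Midpoint: k1 = f(s_n, w_n); k2 = f(s_n + h/2, w_n + (h/2)·k1); w_{n+1} = w_n + h·k2.
s=1.000000, w=1.100000:
  k1 = f(1.000000, 1.100000) = -0.781000
  k2 = f(1.245000, 0.908655) = -0.803206
  w ← 1.100000 + 0.49·(-0.803206) = 0.706429
s=1.490000, w=0.706429:
  k1 = f(1.490000, 0.706429) = -0.747332
  k2 = f(1.735000, 0.523333) = -0.644668
  w ← 0.706429 + 0.49·(-0.644668) = 0.390542
w(1.98) ≈ 0.3905

0.3905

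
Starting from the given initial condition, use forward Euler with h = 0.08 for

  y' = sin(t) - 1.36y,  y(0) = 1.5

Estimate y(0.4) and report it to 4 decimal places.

0.9000

Euler: y_{n+1} = y_n + h·f(t_n, y_n).
t=0.000000, y=1.500000: f=-2.040000 → y ← 1.500000 + 0.08·(-2.040000) = 1.336800
t=0.080000, y=1.336800: f=-1.738133 → y ← 1.336800 + 0.08·(-1.738133) = 1.197749
t=0.160000, y=1.197749: f=-1.469621 → y ← 1.197749 + 0.08·(-1.469621) = 1.080180
t=0.240000, y=1.080180: f=-1.231342 → y ← 1.080180 + 0.08·(-1.231342) = 0.981672
t=0.320000, y=0.981672: f=-1.020508 → y ← 0.981672 + 0.08·(-1.020508) = 0.900032
y(0.4) ≈ 0.9000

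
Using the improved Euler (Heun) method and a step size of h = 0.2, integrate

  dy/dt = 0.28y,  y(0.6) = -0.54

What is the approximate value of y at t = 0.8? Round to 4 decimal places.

-0.5711

Heun: k1 = f(t_n, y_n); k2 = f(t_n + h, y_n + h·k1); y_{n+1} = y_n + (h/2)·(k1 + k2).
t=0.600000, y=-0.540000:
  k1 = f(0.600000, -0.540000) = -0.151200
  k2 = f(0.800000, -0.570240) = -0.159667
  y ← -0.540000 + (0.2/2)·(-0.151200 + (-0.159667)) = -0.571087
y(0.8) ≈ -0.5711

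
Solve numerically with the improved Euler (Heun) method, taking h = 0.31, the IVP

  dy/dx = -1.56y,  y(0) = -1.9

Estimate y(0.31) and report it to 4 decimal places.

-1.2033

Heun: k1 = f(x_n, y_n); k2 = f(x_n + h, y_n + h·k1); y_{n+1} = y_n + (h/2)·(k1 + k2).
x=0.000000, y=-1.900000:
  k1 = f(0.000000, -1.900000) = 2.964000
  k2 = f(0.310000, -0.981160) = 1.530610
  y ← -1.900000 + (0.31/2)·(2.964000 + 1.530610) = -1.203336
y(0.31) ≈ -1.2033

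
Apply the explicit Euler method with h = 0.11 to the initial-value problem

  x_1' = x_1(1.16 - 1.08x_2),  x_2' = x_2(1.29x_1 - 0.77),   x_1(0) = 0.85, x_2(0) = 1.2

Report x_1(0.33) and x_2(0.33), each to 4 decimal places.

0.7999, 1.3263

Euler on (x_1,x_2): x_1_{n+1} = x_1_n + h·x_1', x_2_{n+1} = x_2_n + h·x_2'.
0.000000: (0.850000, 1.200000); f=(-0.115600, 0.391800) → (0.837284, 1.243098)
0.110000: (0.837284, 1.243098); f=(-0.152843, 0.385480) → (0.820471, 1.285501)
0.220000: (0.820471, 1.285501); f=(-0.187347, 0.370749) → (0.799863, 1.326283)
(x_1(0.33), x_2(0.33)) ≈ (0.7999, 1.3263)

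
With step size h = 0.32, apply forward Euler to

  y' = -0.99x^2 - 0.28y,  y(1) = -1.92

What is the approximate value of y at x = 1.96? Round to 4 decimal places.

-3.0659

Euler: y_{n+1} = y_n + h·f(x_n, y_n).
x=1.000000, y=-1.920000: f=-0.452400 → y ← -1.920000 + 0.32·(-0.452400) = -2.064768
x=1.320000, y=-2.064768: f=-1.146841 → y ← -2.064768 + 0.32·(-1.146841) = -2.431757
x=1.640000, y=-2.431757: f=-1.981812 → y ← -2.431757 + 0.32·(-1.981812) = -3.065937
y(1.96) ≈ -3.0659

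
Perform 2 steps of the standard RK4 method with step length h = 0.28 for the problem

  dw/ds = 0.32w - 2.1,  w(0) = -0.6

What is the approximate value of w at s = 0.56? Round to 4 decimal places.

RK4: k1 = f(s_n, w_n); k2 = f(s_n + h/2, w_n + (h/2)·k1); k3 = f(s_n + h/2, w_n + (h/2)·k2); k4 = f(s_n + h, w_n + h·k3); w_{n+1} = w_n + (h/6)·(k1 + 2k2 + 2k3 + k4).
s=0.000000, w=-0.600000:
  k1 = f(0.000000, -0.600000) = -2.292000
  k2 = f(0.140000, -0.920880) = -2.394682
  k3 = f(0.140000, -0.935255) = -2.399282
  k4 = f(0.280000, -1.271799) = -2.506976
  w ← -0.600000 + (0.28/6)·(k1 + 2k2 + 2k3 + k4) = -1.271389
s=0.280000, w=-1.271389:
  k1 = f(0.280000, -1.271389) = -2.506844
  k2 = f(0.420000, -1.622347) = -2.619151
  k3 = f(0.420000, -1.638070) = -2.624182
  k4 = f(0.560000, -2.006160) = -2.741971
  w ← -1.271389 + (0.28/6)·(k1 + 2k2 + 2k3 + k4) = -2.005711
w(0.56) ≈ -2.0057

-2.0057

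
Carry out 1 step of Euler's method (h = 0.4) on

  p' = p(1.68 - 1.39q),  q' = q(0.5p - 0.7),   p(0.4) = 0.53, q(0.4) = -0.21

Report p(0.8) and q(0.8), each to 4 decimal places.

0.9480, -0.1735

Euler on (p,q): p_{n+1} = p_n + h·p', q_{n+1} = q_n + h·q'.
0.400000: (0.530000, -0.210000); f=(1.045107, 0.091350) → (0.948043, -0.173460)
(p(0.8), q(0.8)) ≈ (0.9480, -0.1735)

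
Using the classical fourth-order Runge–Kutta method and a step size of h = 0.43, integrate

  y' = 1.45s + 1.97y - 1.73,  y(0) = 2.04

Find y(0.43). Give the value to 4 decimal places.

3.7636

RK4: k1 = f(s_n, y_n); k2 = f(s_n + h/2, y_n + (h/2)·k1); k3 = f(s_n + h/2, y_n + (h/2)·k2); k4 = f(s_n + h, y_n + h·k3); y_{n+1} = y_n + (h/6)·(k1 + 2k2 + 2k3 + k4).
s=0.000000, y=2.040000:
  k1 = f(0.000000, 2.040000) = 2.288800
  k2 = f(0.215000, 2.532092) = 3.569971
  k3 = f(0.215000, 2.807544) = 4.112611
  k4 = f(0.430000, 3.808423) = 6.396093
  y ← 2.040000 + (0.43/6)·(k1 + 2k2 + 2k3 + k4) = 3.763588
y(0.43) ≈ 3.7636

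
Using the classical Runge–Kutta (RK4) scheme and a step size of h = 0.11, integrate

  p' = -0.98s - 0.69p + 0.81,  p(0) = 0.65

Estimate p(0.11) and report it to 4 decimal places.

0.6825

RK4: k1 = f(s_n, p_n); k2 = f(s_n + h/2, p_n + (h/2)·k1); k3 = f(s_n + h/2, p_n + (h/2)·k2); k4 = f(s_n + h, p_n + h·k3); p_{n+1} = p_n + (h/6)·(k1 + 2k2 + 2k3 + k4).
s=0.000000, p=0.650000:
  k1 = f(0.000000, 0.650000) = 0.361500
  k2 = f(0.055000, 0.669883) = 0.293881
  k3 = f(0.055000, 0.666163) = 0.296447
  k4 = f(0.110000, 0.682609) = 0.231200
  p ← 0.650000 + (0.11/6)·(k1 + 2k2 + 2k3 + k4) = 0.682512
p(0.11) ≈ 0.6825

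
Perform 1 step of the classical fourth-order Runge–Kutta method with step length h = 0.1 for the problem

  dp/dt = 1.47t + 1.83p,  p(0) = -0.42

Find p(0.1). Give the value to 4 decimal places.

-0.4965

RK4: k1 = f(t_n, p_n); k2 = f(t_n + h/2, p_n + (h/2)·k1); k3 = f(t_n + h/2, p_n + (h/2)·k2); k4 = f(t_n + h, p_n + h·k3); p_{n+1} = p_n + (h/6)·(k1 + 2k2 + 2k3 + k4).
t=0.000000, p=-0.420000:
  k1 = f(0.000000, -0.420000) = -0.768600
  k2 = f(0.050000, -0.458430) = -0.765427
  k3 = f(0.050000, -0.458271) = -0.765137
  k4 = f(0.100000, -0.496514) = -0.761620
  p ← -0.420000 + (0.1/6)·(k1 + 2k2 + 2k3 + k4) = -0.496522
p(0.1) ≈ -0.4965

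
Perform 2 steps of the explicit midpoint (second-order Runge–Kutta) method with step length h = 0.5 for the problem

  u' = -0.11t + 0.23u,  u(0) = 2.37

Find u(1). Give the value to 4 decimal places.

2.9232

Midpoint: k1 = f(t_n, u_n); k2 = f(t_n + h/2, u_n + (h/2)·k1); u_{n+1} = u_n + h·k2.
t=0.000000, u=2.370000:
  k1 = f(0.000000, 2.370000) = 0.545100
  k2 = f(0.250000, 2.506275) = 0.548943
  u ← 2.370000 + 0.5·0.548943 = 2.644472
t=0.500000, u=2.644472:
  k1 = f(0.500000, 2.644472) = 0.553228
  k2 = f(0.750000, 2.782779) = 0.557539
  u ← 2.644472 + 0.5·0.557539 = 2.923241
u(1) ≈ 2.9232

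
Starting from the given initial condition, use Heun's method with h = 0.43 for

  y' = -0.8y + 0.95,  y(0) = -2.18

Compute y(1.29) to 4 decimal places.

Heun: k1 = f(t_n, y_n); k2 = f(t_n + h, y_n + h·k1); y_{n+1} = y_n + (h/2)·(k1 + k2).
t=0.000000, y=-2.180000:
  k1 = f(0.000000, -2.180000) = 2.694000
  k2 = f(0.430000, -1.021580) = 1.767264
  y ← -2.180000 + (0.43/2)·(2.694000 + 1.767264) = -1.220828
t=0.430000, y=-1.220828:
  k1 = f(0.430000, -1.220828) = 1.926663
  k2 = f(0.860000, -0.392363) = 1.263891
  y ← -1.220828 + (0.43/2)·(1.926663 + 1.263891) = -0.534859
t=0.860000, y=-0.534859:
  k1 = f(0.860000, -0.534859) = 1.377887
  k2 = f(1.290000, 0.057632) = 0.903894
  y ← -0.534859 + (0.43/2)·(1.377887 + 0.903894) = -0.044276
y(1.29) ≈ -0.0443

-0.0443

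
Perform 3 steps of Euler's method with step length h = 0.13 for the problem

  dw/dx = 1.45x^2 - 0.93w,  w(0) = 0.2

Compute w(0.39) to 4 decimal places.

0.1514

Euler: w_{n+1} = w_n + h·f(x_n, w_n).
x=0.000000, w=0.200000: f=-0.186000 → w ← 0.200000 + 0.13·(-0.186000) = 0.175820
x=0.130000, w=0.175820: f=-0.139008 → w ← 0.175820 + 0.13·(-0.139008) = 0.157749
x=0.260000, w=0.157749: f=-0.048687 → w ← 0.157749 + 0.13·(-0.048687) = 0.151420
w(0.39) ≈ 0.1514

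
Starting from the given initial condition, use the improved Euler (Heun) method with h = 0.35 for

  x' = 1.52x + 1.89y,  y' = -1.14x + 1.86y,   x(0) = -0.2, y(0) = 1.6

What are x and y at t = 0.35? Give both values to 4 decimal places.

Heun on (x,y): k1 = f(t_n, state_n); k2 = f(t_n + h, state_n + h·k1); state_{n+1} = state_n + (h/2)·(k1 + k2).
0.000000: (-0.200000, 1.600000)
  k1 = (2.720000, 3.204000)
  predictor → (0.752000, 2.721400)
  k2 = (6.286486, 4.204524)
  → (1.376135, 2.896492)
(x(0.35), y(0.35)) ≈ (1.3761, 2.8965)

1.3761, 2.8965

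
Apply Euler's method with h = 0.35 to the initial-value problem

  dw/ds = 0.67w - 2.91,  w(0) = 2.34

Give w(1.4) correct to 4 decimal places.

Euler: w_{n+1} = w_n + h·f(s_n, w_n).
s=0.000000, w=2.340000: f=-1.342200 → w ← 2.340000 + 0.35·(-1.342200) = 1.870230
s=0.350000, w=1.870230: f=-1.656946 → w ← 1.870230 + 0.35·(-1.656946) = 1.290299
s=0.700000, w=1.290299: f=-2.045500 → w ← 1.290299 + 0.35·(-2.045500) = 0.574374
s=1.050000, w=0.574374: f=-2.525169 → w ← 0.574374 + 0.35·(-2.525169) = -0.309435
w(1.4) ≈ -0.3094

-0.3094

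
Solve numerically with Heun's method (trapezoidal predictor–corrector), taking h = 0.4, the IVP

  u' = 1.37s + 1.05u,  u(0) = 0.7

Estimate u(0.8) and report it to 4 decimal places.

Heun: k1 = f(s_n, u_n); k2 = f(s_n + h, u_n + h·k1); u_{n+1} = u_n + (h/2)·(k1 + k2).
s=0.000000, u=0.700000:
  k1 = f(0.000000, 0.700000) = 0.735000
  k2 = f(0.400000, 0.994000) = 1.591700
  u ← 0.700000 + (0.4/2)·(0.735000 + 1.591700) = 1.165340
s=0.400000, u=1.165340:
  k1 = f(0.400000, 1.165340) = 1.771607
  k2 = f(0.800000, 1.873983) = 3.063682
  u ← 1.165340 + (0.4/2)·(1.771607 + 3.063682) = 2.132398
u(0.8) ≈ 2.1324

2.1324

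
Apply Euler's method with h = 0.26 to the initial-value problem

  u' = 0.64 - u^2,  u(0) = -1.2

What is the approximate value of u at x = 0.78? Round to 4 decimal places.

Euler: u_{n+1} = u_n + h·f(x_n, u_n).
x=0.000000, u=-1.200000: f=-0.800000 → u ← -1.200000 + 0.26·(-0.800000) = -1.408000
x=0.260000, u=-1.408000: f=-1.342464 → u ← -1.408000 + 0.26·(-1.342464) = -1.757041
x=0.520000, u=-1.757041: f=-2.447192 → u ← -1.757041 + 0.26·(-2.447192) = -2.393311
u(0.78) ≈ -2.3933

-2.3933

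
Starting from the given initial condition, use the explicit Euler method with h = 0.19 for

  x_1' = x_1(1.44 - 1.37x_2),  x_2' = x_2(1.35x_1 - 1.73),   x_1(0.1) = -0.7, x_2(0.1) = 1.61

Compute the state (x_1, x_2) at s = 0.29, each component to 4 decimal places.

Euler on (x_1,x_2): x_1_{n+1} = x_1_n + h·x_1', x_2_{n+1} = x_2_n + h·x_2'.
0.100000: (-0.700000, 1.610000); f=(0.535990, -4.306750) → (-0.598162, 0.791718)
(x_1(0.29), x_2(0.29)) ≈ (-0.5982, 0.7917)

-0.5982, 0.7917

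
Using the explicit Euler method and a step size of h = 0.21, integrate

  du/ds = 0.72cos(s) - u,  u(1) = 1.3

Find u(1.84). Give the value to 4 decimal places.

Euler: u_{n+1} = u_n + h·f(s_n, u_n).
s=1.000000, u=1.300000: f=-0.910982 → u ← 1.300000 + 0.21·(-0.910982) = 1.108694
s=1.210000, u=1.108694: f=-0.854520 → u ← 1.108694 + 0.21·(-0.854520) = 0.929245
s=1.420000, u=0.929245: f=-0.821082 → u ← 0.929245 + 0.21·(-0.821082) = 0.756817
s=1.630000, u=0.756817: f=-0.799419 → u ← 0.756817 + 0.21·(-0.799419) = 0.588939
u(1.84) ≈ 0.5889

0.5889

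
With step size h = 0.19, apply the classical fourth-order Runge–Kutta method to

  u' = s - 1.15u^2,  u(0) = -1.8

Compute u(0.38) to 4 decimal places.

-7.7640

RK4: k1 = f(s_n, u_n); k2 = f(s_n + h/2, u_n + (h/2)·k1); k3 = f(s_n + h/2, u_n + (h/2)·k2); k4 = f(s_n + h, u_n + h·k3); u_{n+1} = u_n + (h/6)·(k1 + 2k2 + 2k3 + k4).
s=0.000000, u=-1.800000:
  k1 = f(0.000000, -1.800000) = -3.726000
  k2 = f(0.095000, -2.153970) = -5.240525
  k3 = f(0.095000, -2.297850) = -5.977131
  k4 = f(0.190000, -2.935655) = -9.720780
  u ← -1.800000 + (0.19/6)·(k1 + 2k2 + 2k3 + k4) = -2.936266
s=0.190000, u=-2.936266:
  k1 = f(0.190000, -2.936266) = -9.724908
  k2 = f(0.285000, -3.860133) = -16.850717
  k3 = f(0.285000, -4.537084) = -23.387904
  k4 = f(0.380000, -7.379968) = -62.253518
  u ← -2.936266 + (0.19/6)·(k1 + 2k2 + 2k3 + k4) = -7.764029
u(0.38) ≈ -7.7640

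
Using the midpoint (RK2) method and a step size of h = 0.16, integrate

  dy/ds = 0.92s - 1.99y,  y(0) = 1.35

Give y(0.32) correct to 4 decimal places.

Midpoint: k1 = f(s_n, y_n); k2 = f(s_n + h/2, y_n + (h/2)·k1); y_{n+1} = y_n + h·k2.
s=0.000000, y=1.350000:
  k1 = f(0.000000, 1.350000) = -2.686500
  k2 = f(0.080000, 1.135080) = -2.185209
  y ← 1.350000 + 0.16·(-2.185209) = 1.000367
s=0.160000, y=1.000367:
  k1 = f(0.160000, 1.000367) = -1.843529
  k2 = f(0.240000, 0.852884) = -1.476440
  y ← 1.000367 + 0.16·(-1.476440) = 0.764136
y(0.32) ≈ 0.7641

0.7641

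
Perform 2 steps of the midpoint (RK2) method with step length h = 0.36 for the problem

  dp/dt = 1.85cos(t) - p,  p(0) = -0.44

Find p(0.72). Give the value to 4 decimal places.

Midpoint: k1 = f(t_n, p_n); k2 = f(t_n + h/2, p_n + (h/2)·k1); p_{n+1} = p_n + h·k2.
t=0.000000, p=-0.440000:
  k1 = f(0.000000, -0.440000) = 2.290000
  k2 = f(0.180000, -0.027800) = 1.847911
  p ← -0.440000 + 0.36·1.847911 = 0.225248
t=0.360000, p=0.225248:
  k1 = f(0.360000, 0.225248) = 1.506161
  k2 = f(0.540000, 0.496357) = 1.090404
  p ← 0.225248 + 0.36·1.090404 = 0.617793
p(0.72) ≈ 0.6178

0.6178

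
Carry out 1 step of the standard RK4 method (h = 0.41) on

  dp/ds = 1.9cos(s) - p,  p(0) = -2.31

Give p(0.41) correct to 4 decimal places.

-0.9140

RK4: k1 = f(s_n, p_n); k2 = f(s_n + h/2, p_n + (h/2)·k1); k3 = f(s_n + h/2, p_n + (h/2)·k2); k4 = f(s_n + h, p_n + h·k3); p_{n+1} = p_n + (h/6)·(k1 + 2k2 + 2k3 + k4).
s=0.000000, p=-2.310000:
  k1 = f(0.000000, -2.310000) = 4.210000
  k2 = f(0.205000, -1.446950) = 3.307166
  k3 = f(0.205000, -1.632031) = 3.492247
  k4 = f(0.410000, -0.878179) = 2.620708
  p ← -2.310000 + (0.41/6)·(k1 + 2k2 + 2k3 + k4) = -0.913982
p(0.41) ≈ -0.9140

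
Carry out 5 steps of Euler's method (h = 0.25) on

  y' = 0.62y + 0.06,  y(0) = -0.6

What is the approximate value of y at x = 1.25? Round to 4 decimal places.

-1.1311

Euler: y_{n+1} = y_n + h·f(x_n, y_n).
x=0.000000, y=-0.600000: f=-0.312000 → y ← -0.600000 + 0.25·(-0.312000) = -0.678000
x=0.250000, y=-0.678000: f=-0.360360 → y ← -0.678000 + 0.25·(-0.360360) = -0.768090
x=0.500000, y=-0.768090: f=-0.416216 → y ← -0.768090 + 0.25·(-0.416216) = -0.872144
x=0.750000, y=-0.872144: f=-0.480729 → y ← -0.872144 + 0.25·(-0.480729) = -0.992326
x=1.000000, y=-0.992326: f=-0.555242 → y ← -0.992326 + 0.25·(-0.555242) = -1.131137
y(1.25) ≈ -1.1311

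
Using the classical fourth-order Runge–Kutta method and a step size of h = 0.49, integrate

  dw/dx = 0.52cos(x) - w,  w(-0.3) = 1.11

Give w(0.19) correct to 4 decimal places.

0.8795

RK4: k1 = f(x_n, w_n); k2 = f(x_n + h/2, w_n + (h/2)·k1); k3 = f(x_n + h/2, w_n + (h/2)·k2); k4 = f(x_n + h, w_n + h·k3); w_{n+1} = w_n + (h/6)·(k1 + 2k2 + 2k3 + k4).
x=-0.300000, w=1.110000:
  k1 = f(-0.300000, 1.110000) = -0.613225
  k2 = f(-0.055000, 0.959760) = -0.440546
  k3 = f(-0.055000, 1.002066) = -0.482852
  k4 = f(0.190000, 0.873402) = -0.362760
  w ← 1.110000 + (0.49/6)·(k1 + 2k2 + 2k3 + k4) = 0.879473
w(0.19) ≈ 0.8795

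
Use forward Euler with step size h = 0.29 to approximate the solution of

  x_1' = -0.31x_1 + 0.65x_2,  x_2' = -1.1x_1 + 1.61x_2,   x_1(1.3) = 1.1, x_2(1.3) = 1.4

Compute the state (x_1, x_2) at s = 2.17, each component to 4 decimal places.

1.7347, 2.6024

Euler on (x_1,x_2): x_1_{n+1} = x_1_n + h·x_1', x_2_{n+1} = x_2_n + h·x_2'.
1.300000: (1.100000, 1.400000); f=(0.569000, 1.044000) → (1.265010, 1.702760)
1.590000: (1.265010, 1.702760); f=(0.714641, 1.349933) → (1.472256, 2.094240)
1.880000: (1.472256, 2.094240); f=(0.904857, 1.752246) → (1.734664, 2.602392)
(x_1(2.17), x_2(2.17)) ≈ (1.7347, 2.6024)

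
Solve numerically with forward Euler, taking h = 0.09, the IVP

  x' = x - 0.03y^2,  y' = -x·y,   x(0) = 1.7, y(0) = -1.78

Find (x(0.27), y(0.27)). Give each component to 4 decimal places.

2.1804, -1.0306

Euler on (x,y): x_{n+1} = x_n + h·x', y_{n+1} = y_n + h·y'.
0.000000: (1.700000, -1.780000); f=(1.604948, 3.026000) → (1.844445, -1.507660)
0.090000: (1.844445, -1.507660); f=(1.776254, 2.780796) → (2.004308, -1.257388)
0.180000: (2.004308, -1.257388); f=(1.956877, 2.520194) → (2.180427, -1.030571)
(x(0.27), y(0.27)) ≈ (2.1804, -1.0306)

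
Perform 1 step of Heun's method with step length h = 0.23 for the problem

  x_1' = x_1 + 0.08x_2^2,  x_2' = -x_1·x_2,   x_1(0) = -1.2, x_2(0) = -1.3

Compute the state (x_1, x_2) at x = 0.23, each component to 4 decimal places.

Heun on (x_1,x_2): k1 = f(x_n, state_n); k2 = f(x_n + h, state_n + h·k1); state_{n+1} = state_n + (h/2)·(k1 + k2).
0.000000: (-1.200000, -1.300000)
  k1 = (-1.064800, -1.560000)
  predictor → (-1.444904, -1.658800)
  k2 = (-1.224775, -2.396807)
  → (-1.463301, -1.755033)
(x_1(0.23), x_2(0.23)) ≈ (-1.4633, -1.7550)

-1.4633, -1.7550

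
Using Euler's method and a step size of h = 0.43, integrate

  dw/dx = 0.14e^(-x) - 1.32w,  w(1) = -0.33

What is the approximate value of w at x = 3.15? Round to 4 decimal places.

0.0053

Euler: w_{n+1} = w_n + h·f(x_n, w_n).
x=1.000000, w=-0.330000: f=0.487103 → w ← -0.330000 + 0.43·0.487103 = -0.120546
x=1.430000, w=-0.120546: f=0.192624 → w ← -0.120546 + 0.43·0.192624 = -0.037718
x=1.860000, w=-0.037718: f=0.071581 → w ← -0.037718 + 0.43·0.071581 = -0.006938
x=2.290000, w=-0.006938: f=0.023335 → w ← -0.006938 + 0.43·0.023335 = 0.003096
x=2.720000, w=0.003096: f=0.005135 → w ← 0.003096 + 0.43·0.005135 = 0.005305
w(3.15) ≈ 0.0053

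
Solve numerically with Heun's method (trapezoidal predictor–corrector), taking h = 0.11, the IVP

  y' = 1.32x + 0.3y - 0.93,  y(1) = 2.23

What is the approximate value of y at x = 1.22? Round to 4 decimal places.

Heun: k1 = f(x_n, y_n); k2 = f(x_n + h, y_n + h·k1); y_{n+1} = y_n + (h/2)·(k1 + k2).
x=1.000000, y=2.230000:
  k1 = f(1.000000, 2.230000) = 1.059000
  k2 = f(1.110000, 2.346490) = 1.239147
  y ← 2.230000 + (0.11/2)·(1.059000 + 1.239147) = 2.356398
x=1.110000, y=2.356398:
  k1 = f(1.110000, 2.356398) = 1.242119
  k2 = f(1.220000, 2.493031) = 1.428309
  y ← 2.356398 + (0.11/2)·(1.242119 + 1.428309) = 2.503272
y(1.22) ≈ 2.5033

2.5033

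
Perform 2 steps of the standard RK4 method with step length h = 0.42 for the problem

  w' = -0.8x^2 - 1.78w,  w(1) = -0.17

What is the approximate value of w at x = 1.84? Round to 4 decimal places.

-0.8640

RK4: k1 = f(x_n, w_n); k2 = f(x_n + h/2, w_n + (h/2)·k1); k3 = f(x_n + h/2, w_n + (h/2)·k2); k4 = f(x_n + h, w_n + h·k3); w_{n+1} = w_n + (h/6)·(k1 + 2k2 + 2k3 + k4).
x=1.000000, w=-0.170000:
  k1 = f(1.000000, -0.170000) = -0.497400
  k2 = f(1.210000, -0.274454) = -0.682752
  k3 = f(1.210000, -0.313378) = -0.613467
  k4 = f(1.420000, -0.427656) = -0.851892
  w ← -0.170000 + (0.42/6)·(k1 + 2k2 + 2k3 + k4) = -0.445921
x=1.420000, w=-0.445921:
  k1 = f(1.420000, -0.445921) = -0.819380
  k2 = f(1.630000, -0.617991) = -1.025496
  k3 = f(1.630000, -0.661275) = -0.948450
  k4 = f(1.840000, -0.844270) = -1.205679
  w ← -0.445921 + (0.42/6)·(k1 + 2k2 + 2k3 + k4) = -0.864028
w(1.84) ≈ -0.8640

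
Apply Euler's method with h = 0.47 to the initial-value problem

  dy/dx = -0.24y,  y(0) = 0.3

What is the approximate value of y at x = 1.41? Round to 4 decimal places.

0.2095

Euler: y_{n+1} = y_n + h·f(x_n, y_n).
x=0.000000, y=0.300000: f=-0.072000 → y ← 0.300000 + 0.47·(-0.072000) = 0.266160
x=0.470000, y=0.266160: f=-0.063878 → y ← 0.266160 + 0.47·(-0.063878) = 0.236137
x=0.940000, y=0.236137: f=-0.056673 → y ← 0.236137 + 0.47·(-0.056673) = 0.209501
y(1.41) ≈ 0.2095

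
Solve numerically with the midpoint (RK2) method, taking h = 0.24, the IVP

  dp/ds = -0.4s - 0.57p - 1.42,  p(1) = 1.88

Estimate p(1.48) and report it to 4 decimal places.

Midpoint: k1 = f(s_n, p_n); k2 = f(s_n + h/2, p_n + (h/2)·k1); p_{n+1} = p_n + h·k2.
s=1.000000, p=1.880000:
  k1 = f(1.000000, 1.880000) = -2.891600
  k2 = f(1.120000, 1.533008) = -2.741815
  p ← 1.880000 + 0.24·(-2.741815) = 1.221965
s=1.240000, p=1.221965:
  k1 = f(1.240000, 1.221965) = -2.612520
  k2 = f(1.360000, 0.908462) = -2.481823
  p ← 1.221965 + 0.24·(-2.481823) = 0.626327
p(1.48) ≈ 0.6263

0.6263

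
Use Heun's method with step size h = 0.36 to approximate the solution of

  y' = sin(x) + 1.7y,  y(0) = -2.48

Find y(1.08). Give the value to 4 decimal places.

Heun: k1 = f(x_n, y_n); k2 = f(x_n + h, y_n + h·k1); y_{n+1} = y_n + (h/2)·(k1 + k2).
x=0.000000, y=-2.480000:
  k1 = f(0.000000, -2.480000) = -4.216000
  k2 = f(0.360000, -3.997760) = -6.443918
  y ← -2.480000 + (0.36/2)·(-4.216000 + (-6.443918)) = -4.398785
x=0.360000, y=-4.398785:
  k1 = f(0.360000, -4.398785) = -7.125661
  k2 = f(0.720000, -6.964023) = -11.179454
  y ← -4.398785 + (0.36/2)·(-7.125661 + (-11.179454)) = -7.693706
x=0.720000, y=-7.693706:
  k1 = f(0.720000, -7.693706) = -12.419915
  k2 = f(1.080000, -12.164875) = -19.798330
  y ← -7.693706 + (0.36/2)·(-12.419915 + (-19.798330)) = -13.492990
y(1.08) ≈ -13.4930

-13.4930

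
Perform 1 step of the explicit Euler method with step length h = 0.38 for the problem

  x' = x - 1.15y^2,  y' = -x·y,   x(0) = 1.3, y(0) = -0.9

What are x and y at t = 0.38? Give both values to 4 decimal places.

1.4400, -0.4554

Euler on (x,y): x_{n+1} = x_n + h·x', y_{n+1} = y_n + h·y'.
0.000000: (1.300000, -0.900000); f=(0.368500, 1.170000) → (1.440030, -0.455400)
(x(0.38), y(0.38)) ≈ (1.4400, -0.4554)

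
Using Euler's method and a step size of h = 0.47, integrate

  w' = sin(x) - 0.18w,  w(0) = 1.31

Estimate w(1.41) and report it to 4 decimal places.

1.5793

Euler: w_{n+1} = w_n + h·f(x_n, w_n).
x=0.000000, w=1.310000: f=-0.235800 → w ← 1.310000 + 0.47·(-0.235800) = 1.199174
x=0.470000, w=1.199174: f=0.237035 → w ← 1.199174 + 0.47·0.237035 = 1.310580
x=0.940000, w=1.310580: f=0.571654 → w ← 1.310580 + 0.47·0.571654 = 1.579258
w(1.41) ≈ 1.5793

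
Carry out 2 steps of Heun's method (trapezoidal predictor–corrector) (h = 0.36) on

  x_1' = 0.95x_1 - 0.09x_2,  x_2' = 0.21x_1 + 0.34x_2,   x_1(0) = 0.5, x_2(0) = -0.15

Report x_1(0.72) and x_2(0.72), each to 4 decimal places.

Heun on (x_1,x_2): k1 = f(s_n, state_n); k2 = f(s_n + h, state_n + h·k1); state_{n+1} = state_n + (h/2)·(k1 + k2).
0.000000: (0.500000, -0.150000)
  k1 = (0.488500, 0.054000)
  predictor → (0.675860, -0.130560)
  k2 = (0.653817, 0.097540)
  → (0.705617, -0.122723)
0.360000: (0.705617, -0.122723)
  k1 = (0.681381, 0.106454)
  predictor → (0.950914, -0.084399)
  k2 = (0.910965, 0.170996)
  → (0.992239, -0.072782)
(x_1(0.72), x_2(0.72)) ≈ (0.9922, -0.0728)

0.9922, -0.0728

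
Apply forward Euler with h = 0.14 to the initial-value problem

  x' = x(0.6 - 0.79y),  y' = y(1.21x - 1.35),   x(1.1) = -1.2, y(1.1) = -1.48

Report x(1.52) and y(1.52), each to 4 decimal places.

Euler on (x,y): x_{n+1} = x_n + h·x', y_{n+1} = y_n + h·y'.
1.100000: (-1.200000, -1.480000); f=(-2.123040, 4.146960) → (-1.497226, -0.899426)
1.240000: (-1.497226, -0.899426); f=(-1.962183, 2.843663) → (-1.771931, -0.501313)
1.380000: (-1.771931, -0.501313); f=(-1.764909, 1.751606) → (-2.019019, -0.256088)
(x(1.52), y(1.52)) ≈ (-2.0190, -0.2561)

-2.0190, -0.2561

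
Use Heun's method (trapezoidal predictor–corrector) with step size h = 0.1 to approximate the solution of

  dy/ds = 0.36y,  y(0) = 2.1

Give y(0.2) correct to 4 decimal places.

Heun: k1 = f(s_n, y_n); k2 = f(s_n + h, y_n + h·k1); y_{n+1} = y_n + (h/2)·(k1 + k2).
s=0.000000, y=2.100000:
  k1 = f(0.000000, 2.100000) = 0.756000
  k2 = f(0.100000, 2.175600) = 0.783216
  y ← 2.100000 + (0.1/2)·(0.756000 + 0.783216) = 2.176961
s=0.100000, y=2.176961:
  k1 = f(0.100000, 2.176961) = 0.783706
  k2 = f(0.200000, 2.255331) = 0.811919
  y ← 2.176961 + (0.1/2)·(0.783706 + 0.811919) = 2.256742
y(0.2) ≈ 2.2567

2.2567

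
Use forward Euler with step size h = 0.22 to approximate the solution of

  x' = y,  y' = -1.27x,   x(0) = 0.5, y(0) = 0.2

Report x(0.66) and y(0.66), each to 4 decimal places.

Euler on (x,y): x_{n+1} = x_n + h·x', y_{n+1} = y_n + h·y'.
0.000000: (0.500000, 0.200000); f=(0.200000, -0.635000) → (0.544000, 0.060300)
0.220000: (0.544000, 0.060300); f=(0.060300, -0.690880) → (0.557266, -0.091694)
0.440000: (0.557266, -0.091694); f=(-0.091694, -0.707728) → (0.537093, -0.247394)
(x(0.66), y(0.66)) ≈ (0.5371, -0.2474)

0.5371, -0.2474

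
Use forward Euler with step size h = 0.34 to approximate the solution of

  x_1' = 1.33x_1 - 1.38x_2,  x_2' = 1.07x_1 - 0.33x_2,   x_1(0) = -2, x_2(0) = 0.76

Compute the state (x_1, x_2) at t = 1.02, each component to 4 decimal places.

Euler on (x_1,x_2): x_1_{n+1} = x_1_n + h·x_1', x_2_{n+1} = x_2_n + h·x_2'.
0.000000: (-2.000000, 0.760000); f=(-3.708800, -2.390800) → (-3.260992, -0.052872)
0.340000: (-3.260992, -0.052872); f=(-4.264156, -3.471814) → (-4.710805, -1.233289)
0.680000: (-4.710805, -1.233289); f=(-4.563432, -4.633576) → (-6.262372, -2.808705)
(x_1(1.02), x_2(1.02)) ≈ (-6.2624, -2.8087)

-6.2624, -2.8087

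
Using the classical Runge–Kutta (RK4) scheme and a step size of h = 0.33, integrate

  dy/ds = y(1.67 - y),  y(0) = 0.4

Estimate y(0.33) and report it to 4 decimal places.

0.5901

RK4: k1 = f(s_n, y_n); k2 = f(s_n + h/2, y_n + (h/2)·k1); k3 = f(s_n + h/2, y_n + (h/2)·k2); k4 = f(s_n + h, y_n + h·k3); y_{n+1} = y_n + (h/6)·(k1 + 2k2 + 2k3 + k4).
s=0.000000, y=0.400000:
  k1 = f(0.000000, 0.400000) = 0.508000
  k2 = f(0.165000, 0.483820) = 0.573898
  k3 = f(0.165000, 0.494693) = 0.581416
  k4 = f(0.330000, 0.591867) = 0.638112
  y ← 0.400000 + (0.33/6)·(k1 + 2k2 + 2k3 + k4) = 0.590121
y(0.33) ≈ 0.5901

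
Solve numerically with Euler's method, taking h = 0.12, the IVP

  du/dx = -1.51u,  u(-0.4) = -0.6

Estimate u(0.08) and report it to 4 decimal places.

Euler: u_{n+1} = u_n + h·f(x_n, u_n).
x=-0.400000, u=-0.600000: f=0.906000 → u ← -0.600000 + 0.12·0.906000 = -0.491280
x=-0.280000, u=-0.491280: f=0.741833 → u ← -0.491280 + 0.12·0.741833 = -0.402260
x=-0.160000, u=-0.402260: f=0.607413 → u ← -0.402260 + 0.12·0.607413 = -0.329371
x=-0.040000, u=-0.329371: f=0.497350 → u ← -0.329371 + 0.12·0.497350 = -0.269689
u(0.08) ≈ -0.2697

-0.2697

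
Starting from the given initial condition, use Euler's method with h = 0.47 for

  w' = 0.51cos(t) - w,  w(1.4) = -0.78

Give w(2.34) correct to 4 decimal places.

Euler: w_{n+1} = w_n + h·f(t_n, w_n).
t=1.400000, w=-0.780000: f=0.866683 → w ← -0.780000 + 0.47·0.866683 = -0.372659
t=1.870000, w=-0.372659: f=0.222332 → w ← -0.372659 + 0.47·0.222332 = -0.268163
w(2.34) ≈ -0.2682

-0.2682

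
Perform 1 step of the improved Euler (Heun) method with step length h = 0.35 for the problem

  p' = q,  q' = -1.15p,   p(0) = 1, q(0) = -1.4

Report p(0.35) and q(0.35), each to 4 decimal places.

Heun on (p,q): k1 = f(s_n, state_n); k2 = f(s_n + h, state_n + h·k1); state_{n+1} = state_n + (h/2)·(k1 + k2).
0.000000: (1.000000, -1.400000)
  k1 = (-1.400000, -1.150000)
  predictor → (0.510000, -1.802500)
  k2 = (-1.802500, -0.586500)
  → (0.439563, -1.703887)
(p(0.35), q(0.35)) ≈ (0.4396, -1.7039)

0.4396, -1.7039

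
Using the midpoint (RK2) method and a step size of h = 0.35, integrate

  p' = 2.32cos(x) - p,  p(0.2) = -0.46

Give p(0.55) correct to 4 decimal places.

Midpoint: k1 = f(x_n, p_n); k2 = f(x_n + h/2, p_n + (h/2)·k1); p_{n+1} = p_n + h·k2.
x=0.200000, p=-0.460000:
  k1 = f(0.200000, -0.460000) = 2.733754
  k2 = f(0.375000, 0.018407) = 2.140371
  p ← -0.460000 + 0.35·2.140371 = 0.289130
p(0.55) ≈ 0.2891

0.2891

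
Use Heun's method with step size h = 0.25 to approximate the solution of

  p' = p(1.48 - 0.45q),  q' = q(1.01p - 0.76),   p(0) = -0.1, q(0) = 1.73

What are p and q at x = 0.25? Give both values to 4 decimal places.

-0.1215, 1.3947

Heun on (p,q): k1 = f(x_n, state_n); k2 = f(x_n + h, state_n + h·k1); state_{n+1} = state_n + (h/2)·(k1 + k2).
0.000000: (-0.100000, 1.730000)
  k1 = (-0.070150, -1.489530)
  predictor → (-0.117538, 1.357617)
  k2 = (-0.102149, -1.192956)
  → (-0.121537, 1.394689)
(p(0.25), q(0.25)) ≈ (-0.1215, 1.3947)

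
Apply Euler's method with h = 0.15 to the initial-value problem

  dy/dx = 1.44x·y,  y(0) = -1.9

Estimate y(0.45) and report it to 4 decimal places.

Euler: y_{n+1} = y_n + h·f(x_n, y_n).
x=0.000000, y=-1.900000: f=0.000000 → y ← -1.900000 + 0.15·0.000000 = -1.900000
x=0.150000, y=-1.900000: f=-0.410400 → y ← -1.900000 + 0.15·(-0.410400) = -1.961560
x=0.300000, y=-1.961560: f=-0.847394 → y ← -1.961560 + 0.15·(-0.847394) = -2.088669
y(0.45) ≈ -2.0887

-2.0887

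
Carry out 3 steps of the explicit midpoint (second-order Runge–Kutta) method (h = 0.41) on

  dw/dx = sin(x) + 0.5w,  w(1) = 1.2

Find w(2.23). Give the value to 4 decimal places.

3.8022

Midpoint: k1 = f(x_n, w_n); k2 = f(x_n + h/2, w_n + (h/2)·k1); w_{n+1} = w_n + h·k2.
x=1.000000, w=1.200000:
  k1 = f(1.000000, 1.200000) = 1.441471
  k2 = f(1.205000, 1.495502) = 1.681590
  w ← 1.200000 + 0.41·1.681590 = 1.889452
x=1.410000, w=1.889452:
  k1 = f(1.410000, 1.889452) = 1.931826
  k2 = f(1.615000, 2.285476) = 2.141761
  w ← 1.889452 + 0.41·2.141761 = 2.767574
x=1.820000, w=2.767574:
  k1 = f(1.820000, 2.767574) = 2.352896
  k2 = f(2.025000, 3.249918) = 2.523570
  w ← 2.767574 + 0.41·2.523570 = 3.802238
w(2.23) ≈ 3.8022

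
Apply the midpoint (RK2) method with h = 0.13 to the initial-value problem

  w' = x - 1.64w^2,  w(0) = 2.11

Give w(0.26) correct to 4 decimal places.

Midpoint: k1 = f(x_n, w_n); k2 = f(x_n + h/2, w_n + (h/2)·k1); w_{n+1} = w_n + h·k2.
x=0.000000, w=2.110000:
  k1 = f(0.000000, 2.110000) = -7.301444
  k2 = f(0.065000, 1.635406) = -4.321267
  w ← 2.110000 + 0.13·(-4.321267) = 1.548235
x=0.130000, w=1.548235:
  k1 = f(0.130000, 1.548235) = -3.801133
  k2 = f(0.195000, 1.301162) = -2.581555
  w ← 1.548235 + 0.13·(-2.581555) = 1.212633
w(0.26) ≈ 1.2126

1.2126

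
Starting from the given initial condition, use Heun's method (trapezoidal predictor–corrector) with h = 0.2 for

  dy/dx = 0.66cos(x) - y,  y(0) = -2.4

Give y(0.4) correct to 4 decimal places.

Heun: k1 = f(x_n, y_n); k2 = f(x_n + h, y_n + h·k1); y_{n+1} = y_n + (h/2)·(k1 + k2).
x=0.000000, y=-2.400000:
  k1 = f(0.000000, -2.400000) = 3.060000
  k2 = f(0.200000, -1.788000) = 2.434844
  y ← -2.400000 + (0.2/2)·(3.060000 + 2.434844) = -1.850516
x=0.200000, y=-1.850516:
  k1 = f(0.200000, -1.850516) = 2.497360
  k2 = f(0.400000, -1.351044) = 1.958944
  y ← -1.850516 + (0.2/2)·(2.497360 + 1.958944) = -1.404885
y(0.4) ≈ -1.4049

-1.4049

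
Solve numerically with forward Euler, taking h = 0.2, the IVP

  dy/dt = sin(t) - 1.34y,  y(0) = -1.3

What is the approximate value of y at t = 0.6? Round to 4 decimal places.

Euler: y_{n+1} = y_n + h·f(t_n, y_n).
t=0.000000, y=-1.300000: f=1.742000 → y ← -1.300000 + 0.2·1.742000 = -0.951600
t=0.200000, y=-0.951600: f=1.473813 → y ← -0.951600 + 0.2·1.473813 = -0.656837
t=0.400000, y=-0.656837: f=1.269580 → y ← -0.656837 + 0.2·1.269580 = -0.402921
y(0.6) ≈ -0.4029

-0.4029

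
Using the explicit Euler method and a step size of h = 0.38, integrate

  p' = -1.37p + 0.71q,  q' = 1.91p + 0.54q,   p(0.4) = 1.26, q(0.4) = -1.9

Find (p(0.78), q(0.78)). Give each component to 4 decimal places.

0.0914, -1.3754

Euler on (p,q): p_{n+1} = p_n + h·p', q_{n+1} = q_n + h·q'.
0.400000: (1.260000, -1.900000); f=(-3.075200, 1.380600) → (0.091424, -1.375372)
(p(0.78), q(0.78)) ≈ (0.0914, -1.3754)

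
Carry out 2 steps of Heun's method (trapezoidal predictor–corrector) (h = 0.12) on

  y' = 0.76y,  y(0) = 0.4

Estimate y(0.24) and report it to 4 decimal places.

Heun: k1 = f(s_n, y_n); k2 = f(s_n + h, y_n + h·k1); y_{n+1} = y_n + (h/2)·(k1 + k2).
s=0.000000, y=0.400000:
  k1 = f(0.000000, 0.400000) = 0.304000
  k2 = f(0.120000, 0.436480) = 0.331725
  y ← 0.400000 + (0.12/2)·(0.304000 + 0.331725) = 0.438143
s=0.120000, y=0.438143:
  k1 = f(0.120000, 0.438143) = 0.332989
  k2 = f(0.240000, 0.478102) = 0.363358
  y ← 0.438143 + (0.12/2)·(0.332989 + 0.363358) = 0.479924
y(0.24) ≈ 0.4799

0.4799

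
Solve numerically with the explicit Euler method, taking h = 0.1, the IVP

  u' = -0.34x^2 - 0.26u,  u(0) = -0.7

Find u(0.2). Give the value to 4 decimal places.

-0.6644

Euler: u_{n+1} = u_n + h·f(x_n, u_n).
x=0.000000, u=-0.700000: f=0.182000 → u ← -0.700000 + 0.1·0.182000 = -0.681800
x=0.100000, u=-0.681800: f=0.173868 → u ← -0.681800 + 0.1·0.173868 = -0.664413
u(0.2) ≈ -0.6644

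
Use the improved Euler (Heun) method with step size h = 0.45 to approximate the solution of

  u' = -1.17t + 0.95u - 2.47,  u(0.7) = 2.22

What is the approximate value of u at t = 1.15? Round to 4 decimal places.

1.4570

Heun: k1 = f(t_n, u_n); k2 = f(t_n + h, u_n + h·k1); u_{n+1} = u_n + (h/2)·(k1 + k2).
t=0.700000, u=2.220000:
  k1 = f(0.700000, 2.220000) = -1.180000
  k2 = f(1.150000, 1.689000) = -2.210950
  u ← 2.220000 + (0.45/2)·(-1.180000 + (-2.210950)) = 1.457036
u(1.15) ≈ 1.4570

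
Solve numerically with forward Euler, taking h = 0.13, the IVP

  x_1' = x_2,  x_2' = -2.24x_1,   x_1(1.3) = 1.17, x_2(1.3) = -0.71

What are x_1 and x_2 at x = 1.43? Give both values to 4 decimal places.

1.0777, -1.0507

Euler on (x_1,x_2): x_1_{n+1} = x_1_n + h·x_1', x_2_{n+1} = x_2_n + h·x_2'.
1.300000: (1.170000, -0.710000); f=(-0.710000, -2.620800) → (1.077700, -1.050704)
(x_1(1.43), x_2(1.43)) ≈ (1.0777, -1.0507)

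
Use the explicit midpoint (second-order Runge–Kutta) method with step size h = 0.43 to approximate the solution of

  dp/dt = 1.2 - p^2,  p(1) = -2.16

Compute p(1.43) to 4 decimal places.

Midpoint: k1 = f(t_n, p_n); k2 = f(t_n + h/2, p_n + (h/2)·k1); p_{n+1} = p_n + h·k2.
t=1.000000, p=-2.160000:
  k1 = f(1.000000, -2.160000) = -3.465600
  k2 = f(1.215000, -2.905104) = -7.239629
  p ← -2.160000 + 0.43·(-7.239629) = -5.273041
p(1.43) ≈ -5.2730

-5.2730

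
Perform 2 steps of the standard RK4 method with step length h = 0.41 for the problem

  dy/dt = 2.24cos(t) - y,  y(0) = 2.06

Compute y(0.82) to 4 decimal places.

1.9968

RK4: k1 = f(t_n, y_n); k2 = f(t_n + h/2, y_n + (h/2)·k1); k3 = f(t_n + h/2, y_n + (h/2)·k2); k4 = f(t_n + h, y_n + h·k3); y_{n+1} = y_n + (h/6)·(k1 + 2k2 + 2k3 + k4).
t=0.000000, y=2.060000:
  k1 = f(0.000000, 2.060000) = 0.180000
  k2 = f(0.205000, 2.096900) = 0.096197
  k3 = f(0.205000, 2.079720) = 0.113376
  k4 = f(0.410000, 2.106484) = -0.052134
  y ← 2.060000 + (0.41/6)·(k1 + 2k2 + 2k3 + k4) = 2.097379
t=0.410000, y=2.097379:
  k1 = f(0.410000, 2.097379) = -0.043029
  k2 = f(0.615000, 2.088558) = -0.258986
  k3 = f(0.615000, 2.044287) = -0.214715
  k4 = f(0.820000, 2.009346) = -0.481171
  y ← 2.097379 + (0.41/6)·(k1 + 2k2 + 2k3 + k4) = 1.996820
y(0.82) ≈ 1.9968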